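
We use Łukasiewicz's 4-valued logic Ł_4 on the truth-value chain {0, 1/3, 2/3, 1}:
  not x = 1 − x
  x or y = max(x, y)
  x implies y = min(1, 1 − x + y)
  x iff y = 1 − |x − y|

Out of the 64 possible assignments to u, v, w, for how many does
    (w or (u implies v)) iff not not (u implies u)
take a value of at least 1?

46

value 1: 46 assignments (counts)
value 2/3: 12 assignments
value 1/3: 5 assignments
value 0: 1 assignment
So 46 of the 64 assignments meet the threshold.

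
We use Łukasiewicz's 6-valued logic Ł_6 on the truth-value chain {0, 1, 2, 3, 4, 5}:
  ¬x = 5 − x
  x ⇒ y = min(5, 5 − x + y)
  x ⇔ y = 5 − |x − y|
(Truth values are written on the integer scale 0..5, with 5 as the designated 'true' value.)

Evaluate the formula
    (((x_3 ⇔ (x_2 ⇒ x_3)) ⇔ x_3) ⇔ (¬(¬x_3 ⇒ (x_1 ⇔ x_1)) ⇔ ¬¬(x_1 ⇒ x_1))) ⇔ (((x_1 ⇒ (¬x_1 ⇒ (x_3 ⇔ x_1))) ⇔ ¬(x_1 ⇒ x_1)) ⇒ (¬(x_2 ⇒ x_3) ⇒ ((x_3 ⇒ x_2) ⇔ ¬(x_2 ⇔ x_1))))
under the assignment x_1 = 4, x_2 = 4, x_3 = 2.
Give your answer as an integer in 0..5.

2

x_2 ⇒ x_3 = 4 ⇒ 2 = 3
x_3 ⇔ (x_2 ⇒ x_3) = 2 ⇔ 3 = 4
(x_3 ⇔ (x_2 ⇒ x_3)) ⇔ x_3 = 4 ⇔ 2 = 3
¬x_3 = ¬2 = 3
x_1 ⇔ x_1 = 4 ⇔ 4 = 5
¬x_3 ⇒ (x_1 ⇔ x_1) = 3 ⇒ 5 = 5
¬(¬x_3 ⇒ (x_1 ⇔ x_1)) = ¬5 = 0
x_1 ⇒ x_1 = 4 ⇒ 4 = 5
¬(x_1 ⇒ x_1) = ¬5 = 0
¬¬(x_1 ⇒ x_1) = ¬0 = 5
¬(¬x_3 ⇒ (x_1 ⇔ x_1)) ⇔ ¬¬(x_1 ⇒ x_1) = 0 ⇔ 5 = 0
((x_3 ⇔ (x_2 ⇒ x_3)) ⇔ x_3) ⇔ (¬(¬x_3 ⇒ (x_1 ⇔ x_1)) ⇔ ¬¬(x_1 ⇒ x_1)) = 3 ⇔ 0 = 2
¬x_1 = ¬4 = 1
x_3 ⇔ x_1 = 2 ⇔ 4 = 3
¬x_1 ⇒ (x_3 ⇔ x_1) = 1 ⇒ 3 = 5
x_1 ⇒ (¬x_1 ⇒ (x_3 ⇔ x_1)) = 4 ⇒ 5 = 5
x_1 ⇒ x_1 = 4 ⇒ 4 = 5
¬(x_1 ⇒ x_1) = ¬5 = 0
(x_1 ⇒ (¬x_1 ⇒ (x_3 ⇔ x_1))) ⇔ ¬(x_1 ⇒ x_1) = 5 ⇔ 0 = 0
x_2 ⇒ x_3 = 4 ⇒ 2 = 3
¬(x_2 ⇒ x_3) = ¬3 = 2
x_3 ⇒ x_2 = 2 ⇒ 4 = 5
x_2 ⇔ x_1 = 4 ⇔ 4 = 5
¬(x_2 ⇔ x_1) = ¬5 = 0
(x_3 ⇒ x_2) ⇔ ¬(x_2 ⇔ x_1) = 5 ⇔ 0 = 0
¬(x_2 ⇒ x_3) ⇒ ((x_3 ⇒ x_2) ⇔ ¬(x_2 ⇔ x_1)) = 2 ⇒ 0 = 3
((x_1 ⇒ (¬x_1 ⇒ (x_3 ⇔ x_1))) ⇔ ¬(x_1 ⇒ x_1)) ⇒ (¬(x_2 ⇒ x_3) ⇒ ((x_3 ⇒ x_2) ⇔ ¬(x_2 ⇔ x_1))) = 0 ⇒ 3 = 5
(((x_3 ⇔ (x_2 ⇒ x_3)) ⇔ x_3) ⇔ (¬(¬x_3 ⇒ (x_1 ⇔ x_1)) ⇔ ¬¬(x_1 ⇒ x_1))) ⇔ (((x_1 ⇒ (¬x_1 ⇒ (x_3 ⇔ x_1))) ⇔ ¬(x_1 ⇒ x_1)) ⇒ (¬(x_2 ⇒ x_3) ⇒ ((x_3 ⇒ x_2) ⇔ ¬(x_2 ⇔ x_1)))) = 2 ⇔ 5 = 2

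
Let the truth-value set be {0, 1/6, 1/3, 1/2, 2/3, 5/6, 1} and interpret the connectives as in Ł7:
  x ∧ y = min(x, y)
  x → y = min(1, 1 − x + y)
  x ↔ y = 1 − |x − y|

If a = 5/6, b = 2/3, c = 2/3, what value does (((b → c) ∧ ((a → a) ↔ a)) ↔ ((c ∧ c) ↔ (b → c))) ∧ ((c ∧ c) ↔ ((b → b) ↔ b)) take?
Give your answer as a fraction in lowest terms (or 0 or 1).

b → c = 2/3 → 2/3 = 1
a → a = 5/6 → 5/6 = 1
(a → a) ↔ a = 1 ↔ 5/6 = 5/6
(b → c) ∧ ((a → a) ↔ a) = 1 ∧ 5/6 = 5/6
c ∧ c = 2/3 ∧ 2/3 = 2/3
b → c = 2/3 → 2/3 = 1
(c ∧ c) ↔ (b → c) = 2/3 ↔ 1 = 2/3
((b → c) ∧ ((a → a) ↔ a)) ↔ ((c ∧ c) ↔ (b → c)) = 5/6 ↔ 2/3 = 5/6
c ∧ c = 2/3 ∧ 2/3 = 2/3
b → b = 2/3 → 2/3 = 1
(b → b) ↔ b = 1 ↔ 2/3 = 2/3
(c ∧ c) ↔ ((b → b) ↔ b) = 2/3 ↔ 2/3 = 1
(((b → c) ∧ ((a → a) ↔ a)) ↔ ((c ∧ c) ↔ (b → c))) ∧ ((c ∧ c) ↔ ((b → b) ↔ b)) = 5/6 ∧ 1 = 5/6

5/6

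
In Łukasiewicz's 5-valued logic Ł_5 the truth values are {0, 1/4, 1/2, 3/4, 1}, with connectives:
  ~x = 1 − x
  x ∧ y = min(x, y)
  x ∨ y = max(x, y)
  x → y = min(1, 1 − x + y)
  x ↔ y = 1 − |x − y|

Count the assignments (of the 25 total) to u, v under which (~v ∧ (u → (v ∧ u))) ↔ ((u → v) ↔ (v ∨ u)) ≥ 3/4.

value 1: 7 assignments (counts)
value 3/4: 3 assignments (counts)
value 1/2: 9 assignments
value 0: 6 assignments
So 10 of the 25 assignments meet the threshold.

10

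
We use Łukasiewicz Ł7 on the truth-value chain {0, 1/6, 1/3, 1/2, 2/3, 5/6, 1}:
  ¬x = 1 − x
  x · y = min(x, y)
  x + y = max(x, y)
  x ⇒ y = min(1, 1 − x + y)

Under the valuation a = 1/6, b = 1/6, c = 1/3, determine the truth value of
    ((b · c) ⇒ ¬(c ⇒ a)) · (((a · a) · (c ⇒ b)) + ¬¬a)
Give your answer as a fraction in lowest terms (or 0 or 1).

b · c = 1/6 · 1/3 = 1/6
c ⇒ a = 1/3 ⇒ 1/6 = 5/6
¬(c ⇒ a) = ¬5/6 = 1/6
(b · c) ⇒ ¬(c ⇒ a) = 1/6 ⇒ 1/6 = 1
a · a = 1/6 · 1/6 = 1/6
c ⇒ b = 1/3 ⇒ 1/6 = 5/6
(a · a) · (c ⇒ b) = 1/6 · 5/6 = 1/6
¬a = ¬1/6 = 5/6
¬¬a = ¬5/6 = 1/6
((a · a) · (c ⇒ b)) + ¬¬a = 1/6 + 1/6 = 1/6
((b · c) ⇒ ¬(c ⇒ a)) · (((a · a) · (c ⇒ b)) + ¬¬a) = 1 · 1/6 = 1/6

1/6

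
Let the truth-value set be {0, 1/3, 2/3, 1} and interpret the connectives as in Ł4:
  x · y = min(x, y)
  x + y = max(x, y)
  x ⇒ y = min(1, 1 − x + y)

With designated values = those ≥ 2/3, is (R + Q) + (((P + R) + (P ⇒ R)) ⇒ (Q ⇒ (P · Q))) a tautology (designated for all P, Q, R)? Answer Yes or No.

At P = 0, Q = 2/3, R = 2/3, for instance:
R + Q = 2/3 + 2/3 = 2/3
P + R = 0 + 2/3 = 2/3
P ⇒ R = 0 ⇒ 2/3 = 1
(P + R) + (P ⇒ R) = 2/3 + 1 = 1
P · Q = 0 · 2/3 = 0
Q ⇒ (P · Q) = 2/3 ⇒ 0 = 1/3
((P + R) + (P ⇒ R)) ⇒ (Q ⇒ (P · Q)) = 1 ⇒ 1/3 = 1/3
(R + Q) + (((P + R) + (P ⇒ R)) ⇒ (Q ⇒ (P · Q))) = 2/3 + 1/3 = 2/3
and checking the remaining 63 assignments likewise gives ≥ 2/3 in every case.

Yes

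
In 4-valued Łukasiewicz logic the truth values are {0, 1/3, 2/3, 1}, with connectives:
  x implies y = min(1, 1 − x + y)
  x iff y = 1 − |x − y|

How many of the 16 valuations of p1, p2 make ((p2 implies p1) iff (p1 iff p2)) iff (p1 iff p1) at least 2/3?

13

p1 = 0, p2 = 0 ↦ 1  ≥
p1 = 0, p2 = 1/3 ↦ 1  ≥
p1 = 0, p2 = 2/3 ↦ 1  ≥
p1 = 0, p2 = 1 ↦ 1  ≥
p1 = 1/3, p2 = 0 ↦ 2/3  ≥
p1 = 1/3, p2 = 1/3 ↦ 1  ≥
p1 = 1/3, p2 = 2/3 ↦ 1  ≥
p1 = 1/3, p2 = 1 ↦ 1  ≥
p1 = 2/3, p2 = 0 ↦ 1/3  <
p1 = 2/3, p2 = 1/3 ↦ 2/3  ≥
p1 = 2/3, p2 = 2/3 ↦ 1  ≥
p1 = 2/3, p2 = 1 ↦ 1  ≥
p1 = 1, p2 = 0 ↦ 0  <
p1 = 1, p2 = 1/3 ↦ 1/3  <
p1 = 1, p2 = 2/3 ↦ 2/3  ≥
p1 = 1, p2 = 1 ↦ 1  ≥
So 13 of the 16 assignments meet the threshold.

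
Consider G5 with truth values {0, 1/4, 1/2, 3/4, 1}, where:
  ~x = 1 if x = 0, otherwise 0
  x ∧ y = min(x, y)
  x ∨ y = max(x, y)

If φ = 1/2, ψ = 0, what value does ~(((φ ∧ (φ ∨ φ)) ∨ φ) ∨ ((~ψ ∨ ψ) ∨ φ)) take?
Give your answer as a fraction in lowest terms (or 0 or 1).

φ ∨ φ = 1/2 ∨ 1/2 = 1/2
φ ∧ (φ ∨ φ) = 1/2 ∧ 1/2 = 1/2
(φ ∧ (φ ∨ φ)) ∨ φ = 1/2 ∨ 1/2 = 1/2
~ψ = ~0 = 1
~ψ ∨ ψ = 1 ∨ 0 = 1
(~ψ ∨ ψ) ∨ φ = 1 ∨ 1/2 = 1
((φ ∧ (φ ∨ φ)) ∨ φ) ∨ ((~ψ ∨ ψ) ∨ φ) = 1/2 ∨ 1 = 1
~(((φ ∧ (φ ∨ φ)) ∨ φ) ∨ ((~ψ ∨ ψ) ∨ φ)) = ~1 = 0

0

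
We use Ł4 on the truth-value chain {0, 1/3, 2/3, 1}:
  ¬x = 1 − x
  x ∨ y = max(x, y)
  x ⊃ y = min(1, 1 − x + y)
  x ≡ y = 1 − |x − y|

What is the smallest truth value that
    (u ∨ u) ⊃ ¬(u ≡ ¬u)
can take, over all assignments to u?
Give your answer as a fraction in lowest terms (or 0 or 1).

Take u = 2/3:
u ∨ u = 2/3 ∨ 2/3 = 2/3
¬u = ¬2/3 = 1/3
u ≡ ¬u = 2/3 ≡ 1/3 = 2/3
¬(u ≡ ¬u) = ¬2/3 = 1/3
(u ∨ u) ⊃ ¬(u ≡ ¬u) = 2/3 ⊃ 1/3 = 2/3
No assignment yields a value below 2/3, so this is the minimum.

2/3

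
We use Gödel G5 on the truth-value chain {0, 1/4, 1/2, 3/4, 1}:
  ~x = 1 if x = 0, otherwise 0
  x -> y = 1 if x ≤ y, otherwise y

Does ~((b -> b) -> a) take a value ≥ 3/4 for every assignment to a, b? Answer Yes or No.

Counterexample: take a = 1/4, b = 0.
b -> b = 0 -> 0 = 1
(b -> b) -> a = 1 -> 1/4 = 1/4
~((b -> b) -> a) = ~1/4 = 0
This gives 0, which is below 3/4.

No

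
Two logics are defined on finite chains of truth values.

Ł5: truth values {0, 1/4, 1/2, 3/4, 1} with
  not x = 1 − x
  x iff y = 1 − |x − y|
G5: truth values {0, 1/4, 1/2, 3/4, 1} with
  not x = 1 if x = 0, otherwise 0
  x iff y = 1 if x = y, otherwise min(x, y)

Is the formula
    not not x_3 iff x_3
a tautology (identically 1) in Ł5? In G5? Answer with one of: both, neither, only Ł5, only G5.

only Ł5

In Ł5: every assignment gives 1 — tautology.
In G5: at x_3 = 1/4 the value is 1/4 — not a tautology.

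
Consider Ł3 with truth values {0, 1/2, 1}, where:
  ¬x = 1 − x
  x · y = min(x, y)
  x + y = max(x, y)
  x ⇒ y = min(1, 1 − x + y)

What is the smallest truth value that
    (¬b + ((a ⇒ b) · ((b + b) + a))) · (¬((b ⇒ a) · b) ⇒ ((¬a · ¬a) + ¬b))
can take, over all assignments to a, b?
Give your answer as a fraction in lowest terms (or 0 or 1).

1/2

Take a = 0, b = 1/2:
¬b = ¬1/2 = 1/2
a ⇒ b = 0 ⇒ 1/2 = 1
b + b = 1/2 + 1/2 = 1/2
(b + b) + a = 1/2 + 0 = 1/2
(a ⇒ b) · ((b + b) + a) = 1 · 1/2 = 1/2
¬b + ((a ⇒ b) · ((b + b) + a)) = 1/2 + 1/2 = 1/2
b ⇒ a = 1/2 ⇒ 0 = 1/2
(b ⇒ a) · b = 1/2 · 1/2 = 1/2
¬((b ⇒ a) · b) = ¬1/2 = 1/2
¬a = ¬0 = 1
¬a = ¬0 = 1
¬a · ¬a = 1 · 1 = 1
¬b = ¬1/2 = 1/2
(¬a · ¬a) + ¬b = 1 + 1/2 = 1
¬((b ⇒ a) · b) ⇒ ((¬a · ¬a) + ¬b) = 1/2 ⇒ 1 = 1
(¬b + ((a ⇒ b) · ((b + b) + a))) · (¬((b ⇒ a) · b) ⇒ ((¬a · ¬a) + ¬b)) = 1/2 · 1 = 1/2
No assignment yields a value below 1/2, so this is the minimum.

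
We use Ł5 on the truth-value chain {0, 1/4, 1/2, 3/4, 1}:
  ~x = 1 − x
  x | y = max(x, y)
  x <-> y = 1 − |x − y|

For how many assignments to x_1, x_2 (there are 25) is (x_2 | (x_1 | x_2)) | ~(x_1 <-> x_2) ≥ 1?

9

value 1: 9 assignments (counts)
value 3/4: 7 assignments
value 1/2: 5 assignments
value 1/4: 3 assignments
value 0: 1 assignment
So 9 of the 25 assignments meet the threshold.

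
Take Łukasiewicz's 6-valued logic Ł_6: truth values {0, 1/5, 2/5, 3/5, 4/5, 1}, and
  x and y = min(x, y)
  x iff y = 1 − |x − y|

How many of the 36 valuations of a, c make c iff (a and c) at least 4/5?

26

value 1: 21 assignments (counts)
value 4/5: 5 assignments (counts)
value 3/5: 4 assignments
value 2/5: 3 assignments
value 1/5: 2 assignments
value 0: 1 assignment
So 26 of the 36 assignments meet the threshold.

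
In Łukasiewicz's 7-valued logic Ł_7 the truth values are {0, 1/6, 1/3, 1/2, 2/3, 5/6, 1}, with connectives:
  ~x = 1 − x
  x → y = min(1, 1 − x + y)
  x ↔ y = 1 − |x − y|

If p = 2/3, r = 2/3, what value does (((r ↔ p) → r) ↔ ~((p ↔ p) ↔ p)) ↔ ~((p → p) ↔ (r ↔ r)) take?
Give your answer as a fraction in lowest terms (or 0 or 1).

r ↔ p = 2/3 ↔ 2/3 = 1
(r ↔ p) → r = 1 → 2/3 = 2/3
p ↔ p = 2/3 ↔ 2/3 = 1
(p ↔ p) ↔ p = 1 ↔ 2/3 = 2/3
~((p ↔ p) ↔ p) = ~2/3 = 1/3
((r ↔ p) → r) ↔ ~((p ↔ p) ↔ p) = 2/3 ↔ 1/3 = 2/3
p → p = 2/3 → 2/3 = 1
r ↔ r = 2/3 ↔ 2/3 = 1
(p → p) ↔ (r ↔ r) = 1 ↔ 1 = 1
~((p → p) ↔ (r ↔ r)) = ~1 = 0
(((r ↔ p) → r) ↔ ~((p ↔ p) ↔ p)) ↔ ~((p → p) ↔ (r ↔ r)) = 2/3 ↔ 0 = 1/3

1/3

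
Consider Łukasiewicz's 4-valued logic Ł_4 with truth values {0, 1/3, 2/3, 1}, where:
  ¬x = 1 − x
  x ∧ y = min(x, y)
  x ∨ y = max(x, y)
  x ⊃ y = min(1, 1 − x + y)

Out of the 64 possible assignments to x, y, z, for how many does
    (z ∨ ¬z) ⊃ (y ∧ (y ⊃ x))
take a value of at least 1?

value 1: 12 assignments (counts)
value 2/3: 20 assignments
value 1/3: 22 assignments
value 0: 10 assignments
So 12 of the 64 assignments meet the threshold.

12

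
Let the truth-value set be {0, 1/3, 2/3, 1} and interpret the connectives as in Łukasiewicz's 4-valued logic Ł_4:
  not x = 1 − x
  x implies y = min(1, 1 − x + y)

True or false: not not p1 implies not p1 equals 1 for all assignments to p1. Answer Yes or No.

Counterexample: take p1 = 2/3.
not p1 = not 2/3 = 1/3
not not p1 = not 1/3 = 2/3
not p1 = not 2/3 = 1/3
not not p1 implies not p1 = 2/3 implies 1/3 = 2/3
This gives 2/3 ≠ 1.

No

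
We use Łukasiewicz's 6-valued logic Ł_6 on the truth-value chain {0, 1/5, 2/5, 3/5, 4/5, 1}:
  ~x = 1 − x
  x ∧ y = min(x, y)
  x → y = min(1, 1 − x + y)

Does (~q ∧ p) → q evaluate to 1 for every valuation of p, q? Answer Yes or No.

No

Counterexample: take p = 1/5, q = 0.
~q = ~0 = 1
~q ∧ p = 1 ∧ 1/5 = 1/5
(~q ∧ p) → q = 1/5 → 0 = 4/5
This gives 4/5 ≠ 1.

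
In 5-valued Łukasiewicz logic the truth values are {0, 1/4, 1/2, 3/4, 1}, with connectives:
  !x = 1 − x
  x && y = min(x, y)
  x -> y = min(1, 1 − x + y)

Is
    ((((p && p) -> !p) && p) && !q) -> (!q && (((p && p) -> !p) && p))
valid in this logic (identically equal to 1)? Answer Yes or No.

At p = 3/4, q = 0, for instance:
p && p = 3/4 && 3/4 = 3/4
!p = !3/4 = 1/4
(p && p) -> !p = 3/4 -> 1/4 = 1/2
((p && p) -> !p) && p = 1/2 && 3/4 = 1/2
!q = !0 = 1
(((p && p) -> !p) && p) && !q = 1/2 && 1 = 1/2
!q && (((p && p) -> !p) && p) = 1 && 1/2 = 1/2
((((p && p) -> !p) && p) && !q) -> (!q && (((p && p) -> !p) && p)) = 1/2 -> 1/2 = 1
and checking the remaining 24 assignments likewise gives ≥ 1 in every case.

Yes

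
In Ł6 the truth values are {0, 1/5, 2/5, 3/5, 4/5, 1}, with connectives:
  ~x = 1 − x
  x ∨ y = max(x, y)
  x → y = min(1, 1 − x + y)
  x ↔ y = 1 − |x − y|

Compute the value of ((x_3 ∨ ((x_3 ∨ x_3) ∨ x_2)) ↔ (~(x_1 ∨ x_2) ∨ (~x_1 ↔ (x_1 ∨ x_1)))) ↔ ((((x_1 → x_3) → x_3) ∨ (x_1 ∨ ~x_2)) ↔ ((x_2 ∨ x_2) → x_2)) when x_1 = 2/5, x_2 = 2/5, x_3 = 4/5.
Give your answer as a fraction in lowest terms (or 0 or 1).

4/5

x_3 ∨ x_3 = 4/5 ∨ 4/5 = 4/5
(x_3 ∨ x_3) ∨ x_2 = 4/5 ∨ 2/5 = 4/5
x_3 ∨ ((x_3 ∨ x_3) ∨ x_2) = 4/5 ∨ 4/5 = 4/5
x_1 ∨ x_2 = 2/5 ∨ 2/5 = 2/5
~(x_1 ∨ x_2) = ~2/5 = 3/5
~x_1 = ~2/5 = 3/5
x_1 ∨ x_1 = 2/5 ∨ 2/5 = 2/5
~x_1 ↔ (x_1 ∨ x_1) = 3/5 ↔ 2/5 = 4/5
~(x_1 ∨ x_2) ∨ (~x_1 ↔ (x_1 ∨ x_1)) = 3/5 ∨ 4/5 = 4/5
(x_3 ∨ ((x_3 ∨ x_3) ∨ x_2)) ↔ (~(x_1 ∨ x_2) ∨ (~x_1 ↔ (x_1 ∨ x_1))) = 4/5 ↔ 4/5 = 1
x_1 → x_3 = 2/5 → 4/5 = 1
(x_1 → x_3) → x_3 = 1 → 4/5 = 4/5
~x_2 = ~2/5 = 3/5
x_1 ∨ ~x_2 = 2/5 ∨ 3/5 = 3/5
((x_1 → x_3) → x_3) ∨ (x_1 ∨ ~x_2) = 4/5 ∨ 3/5 = 4/5
x_2 ∨ x_2 = 2/5 ∨ 2/5 = 2/5
(x_2 ∨ x_2) → x_2 = 2/5 → 2/5 = 1
(((x_1 → x_3) → x_3) ∨ (x_1 ∨ ~x_2)) ↔ ((x_2 ∨ x_2) → x_2) = 4/5 ↔ 1 = 4/5
((x_3 ∨ ((x_3 ∨ x_3) ∨ x_2)) ↔ (~(x_1 ∨ x_2) ∨ (~x_1 ↔ (x_1 ∨ x_1)))) ↔ ((((x_1 → x_3) → x_3) ∨ (x_1 ∨ ~x_2)) ↔ ((x_2 ∨ x_2) → x_2)) = 1 ↔ 4/5 = 4/5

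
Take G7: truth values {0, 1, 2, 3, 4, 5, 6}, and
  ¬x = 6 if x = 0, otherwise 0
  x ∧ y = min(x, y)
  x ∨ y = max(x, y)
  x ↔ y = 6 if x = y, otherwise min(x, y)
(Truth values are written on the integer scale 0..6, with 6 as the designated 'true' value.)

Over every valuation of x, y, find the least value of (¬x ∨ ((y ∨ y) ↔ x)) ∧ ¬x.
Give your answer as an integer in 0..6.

Take x = 1, y = 0:
¬x = ¬1 = 0
y ∨ y = 0 ∨ 0 = 0
(y ∨ y) ↔ x = 0 ↔ 1 = 0
¬x ∨ ((y ∨ y) ↔ x) = 0 ∨ 0 = 0
¬x = ¬1 = 0
(¬x ∨ ((y ∨ y) ↔ x)) ∧ ¬x = 0 ∧ 0 = 0
No assignment yields a value below 0, so this is the minimum.

0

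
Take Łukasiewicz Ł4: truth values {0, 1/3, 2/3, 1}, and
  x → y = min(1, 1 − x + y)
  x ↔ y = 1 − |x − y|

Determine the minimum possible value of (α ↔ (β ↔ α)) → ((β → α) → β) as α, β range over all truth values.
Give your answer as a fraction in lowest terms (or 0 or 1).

1/3

Take α = 1/3, β = 0:
β ↔ α = 0 ↔ 1/3 = 2/3
α ↔ (β ↔ α) = 1/3 ↔ 2/3 = 2/3
β → α = 0 → 1/3 = 1
(β → α) → β = 1 → 0 = 0
(α ↔ (β ↔ α)) → ((β → α) → β) = 2/3 → 0 = 1/3
No assignment yields a value below 1/3, so this is the minimum.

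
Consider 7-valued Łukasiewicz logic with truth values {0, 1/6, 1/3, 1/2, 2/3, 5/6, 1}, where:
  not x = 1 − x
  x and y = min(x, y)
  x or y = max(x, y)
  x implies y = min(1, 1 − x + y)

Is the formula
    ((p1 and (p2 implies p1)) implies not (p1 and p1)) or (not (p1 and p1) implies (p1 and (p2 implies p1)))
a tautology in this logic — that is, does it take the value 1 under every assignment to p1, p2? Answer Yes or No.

Yes

At p1 = 1/2, p2 = 1/2, for instance:
p2 implies p1 = 1/2 implies 1/2 = 1
p1 and (p2 implies p1) = 1/2 and 1 = 1/2
p1 and p1 = 1/2 and 1/2 = 1/2
not (p1 and p1) = not 1/2 = 1/2
(p1 and (p2 implies p1)) implies not (p1 and p1) = 1/2 implies 1/2 = 1
not (p1 and p1) implies (p1 and (p2 implies p1)) = 1/2 implies 1/2 = 1
((p1 and (p2 implies p1)) implies not (p1 and p1)) or (not (p1 and p1) implies (p1 and (p2 implies p1))) = 1 or 1 = 1
and checking the remaining 48 assignments likewise gives ≥ 1 in every case.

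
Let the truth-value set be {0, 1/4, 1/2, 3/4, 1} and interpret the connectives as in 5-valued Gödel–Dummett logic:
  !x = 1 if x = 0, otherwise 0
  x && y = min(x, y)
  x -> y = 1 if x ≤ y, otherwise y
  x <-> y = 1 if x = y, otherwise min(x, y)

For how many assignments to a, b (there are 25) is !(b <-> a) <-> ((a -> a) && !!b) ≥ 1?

value 1: 5 assignments (counts)
value 0: 20 assignments
So 5 of the 25 assignments meet the threshold.

5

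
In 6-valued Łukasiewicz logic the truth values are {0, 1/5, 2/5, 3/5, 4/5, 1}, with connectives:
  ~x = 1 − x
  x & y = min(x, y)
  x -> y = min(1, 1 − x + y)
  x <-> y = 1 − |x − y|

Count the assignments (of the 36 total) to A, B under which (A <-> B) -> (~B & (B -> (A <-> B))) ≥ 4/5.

value 1: 17 assignments (counts)
value 4/5: 7 assignments (counts)
value 3/5: 5 assignments
value 2/5: 4 assignments
value 1/5: 2 assignments
value 0: 1 assignment
So 24 of the 36 assignments meet the threshold.

24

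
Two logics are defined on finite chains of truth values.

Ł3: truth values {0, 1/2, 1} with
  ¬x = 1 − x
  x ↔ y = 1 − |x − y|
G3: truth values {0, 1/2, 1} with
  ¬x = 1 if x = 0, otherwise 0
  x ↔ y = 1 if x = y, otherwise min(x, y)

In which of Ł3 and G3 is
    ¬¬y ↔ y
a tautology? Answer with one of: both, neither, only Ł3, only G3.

In Ł3: every assignment gives 1 — tautology.
In G3: at y = 1/2 the value is 1/2 — not a tautology.

only Ł3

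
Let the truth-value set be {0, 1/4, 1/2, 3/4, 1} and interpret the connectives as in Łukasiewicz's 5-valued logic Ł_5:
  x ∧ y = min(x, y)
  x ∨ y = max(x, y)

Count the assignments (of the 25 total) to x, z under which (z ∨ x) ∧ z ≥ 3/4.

10

value 1: 5 assignments (counts)
value 3/4: 5 assignments (counts)
value 1/2: 5 assignments
value 1/4: 5 assignments
value 0: 5 assignments
So 10 of the 25 assignments meet the threshold.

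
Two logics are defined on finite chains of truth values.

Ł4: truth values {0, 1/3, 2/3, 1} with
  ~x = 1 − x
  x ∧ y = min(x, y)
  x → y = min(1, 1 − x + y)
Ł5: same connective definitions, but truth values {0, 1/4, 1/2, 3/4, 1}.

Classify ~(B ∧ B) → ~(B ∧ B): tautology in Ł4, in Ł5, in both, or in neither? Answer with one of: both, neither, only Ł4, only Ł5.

In Ł4: every assignment gives 1 — tautology.
In Ł5: every assignment gives 1 — tautology.

both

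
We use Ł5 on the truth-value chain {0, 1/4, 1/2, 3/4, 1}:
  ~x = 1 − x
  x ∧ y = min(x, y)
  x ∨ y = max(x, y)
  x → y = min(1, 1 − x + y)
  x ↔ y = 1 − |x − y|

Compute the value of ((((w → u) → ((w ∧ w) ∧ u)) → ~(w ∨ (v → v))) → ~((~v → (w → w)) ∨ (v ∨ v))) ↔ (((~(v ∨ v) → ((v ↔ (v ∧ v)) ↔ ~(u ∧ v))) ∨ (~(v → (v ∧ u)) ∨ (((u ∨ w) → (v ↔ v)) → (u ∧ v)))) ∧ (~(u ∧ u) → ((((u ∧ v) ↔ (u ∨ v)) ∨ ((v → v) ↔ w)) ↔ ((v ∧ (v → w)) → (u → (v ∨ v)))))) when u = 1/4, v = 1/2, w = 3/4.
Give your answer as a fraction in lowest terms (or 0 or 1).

3/4

w → u = 3/4 → 1/4 = 1/2
w ∧ w = 3/4 ∧ 3/4 = 3/4
(w ∧ w) ∧ u = 3/4 ∧ 1/4 = 1/4
(w → u) → ((w ∧ w) ∧ u) = 1/2 → 1/4 = 3/4
v → v = 1/2 → 1/2 = 1
w ∨ (v → v) = 3/4 ∨ 1 = 1
~(w ∨ (v → v)) = ~1 = 0
((w → u) → ((w ∧ w) ∧ u)) → ~(w ∨ (v → v)) = 3/4 → 0 = 1/4
~v = ~1/2 = 1/2
w → w = 3/4 → 3/4 = 1
~v → (w → w) = 1/2 → 1 = 1
v ∨ v = 1/2 ∨ 1/2 = 1/2
(~v → (w → w)) ∨ (v ∨ v) = 1 ∨ 1/2 = 1
~((~v → (w → w)) ∨ (v ∨ v)) = ~1 = 0
(((w → u) → ((w ∧ w) ∧ u)) → ~(w ∨ (v → v))) → ~((~v → (w → w)) ∨ (v ∨ v)) = 1/4 → 0 = 3/4
v ∨ v = 1/2 ∨ 1/2 = 1/2
~(v ∨ v) = ~1/2 = 1/2
v ∧ v = 1/2 ∧ 1/2 = 1/2
v ↔ (v ∧ v) = 1/2 ↔ 1/2 = 1
u ∧ v = 1/4 ∧ 1/2 = 1/4
~(u ∧ v) = ~1/4 = 3/4
(v ↔ (v ∧ v)) ↔ ~(u ∧ v) = 1 ↔ 3/4 = 3/4
~(v ∨ v) → ((v ↔ (v ∧ v)) ↔ ~(u ∧ v)) = 1/2 → 3/4 = 1
v ∧ u = 1/2 ∧ 1/4 = 1/4
v → (v ∧ u) = 1/2 → 1/4 = 3/4
~(v → (v ∧ u)) = ~3/4 = 1/4
u ∨ w = 1/4 ∨ 3/4 = 3/4
v ↔ v = 1/2 ↔ 1/2 = 1
(u ∨ w) → (v ↔ v) = 3/4 → 1 = 1
u ∧ v = 1/4 ∧ 1/2 = 1/4
((u ∨ w) → (v ↔ v)) → (u ∧ v) = 1 → 1/4 = 1/4
~(v → (v ∧ u)) ∨ (((u ∨ w) → (v ↔ v)) → (u ∧ v)) = 1/4 ∨ 1/4 = 1/4
(~(v ∨ v) → ((v ↔ (v ∧ v)) ↔ ~(u ∧ v))) ∨ (~(v → (v ∧ u)) ∨ (((u ∨ w) → (v ↔ v)) → (u ∧ v))) = 1 ∨ 1/4 = 1
u ∧ u = 1/4 ∧ 1/4 = 1/4
~(u ∧ u) = ~1/4 = 3/4
u ∧ v = 1/4 ∧ 1/2 = 1/4
u ∨ v = 1/4 ∨ 1/2 = 1/2
(u ∧ v) ↔ (u ∨ v) = 1/4 ↔ 1/2 = 3/4
v → v = 1/2 → 1/2 = 1
(v → v) ↔ w = 1 ↔ 3/4 = 3/4
((u ∧ v) ↔ (u ∨ v)) ∨ ((v → v) ↔ w) = 3/4 ∨ 3/4 = 3/4
v → w = 1/2 → 3/4 = 1
v ∧ (v → w) = 1/2 ∧ 1 = 1/2
v ∨ v = 1/2 ∨ 1/2 = 1/2
u → (v ∨ v) = 1/4 → 1/2 = 1
(v ∧ (v → w)) → (u → (v ∨ v)) = 1/2 → 1 = 1
(((u ∧ v) ↔ (u ∨ v)) ∨ ((v → v) ↔ w)) ↔ ((v ∧ (v → w)) → (u → (v ∨ v))) = 3/4 ↔ 1 = 3/4
~(u ∧ u) → ((((u ∧ v) ↔ (u ∨ v)) ∨ ((v → v) ↔ w)) ↔ ((v ∧ (v → w)) → (u → (v ∨ v)))) = 3/4 → 3/4 = 1
((~(v ∨ v) → ((v ↔ (v ∧ v)) ↔ ~(u ∧ v))) ∨ (~(v → (v ∧ u)) ∨ (((u ∨ w) → (v ↔ v)) → (u ∧ v)))) ∧ (~(u ∧ u) → ((((u ∧ v) ↔ (u ∨ v)) ∨ ((v → v) ↔ w)) ↔ ((v ∧ (v → w)) → (u → (v ∨ v))))) = 1 ∧ 1 = 1
((((w → u) → ((w ∧ w) ∧ u)) → ~(w ∨ (v → v))) → ~((~v → (w → w)) ∨ (v ∨ v))) ↔ (((~(v ∨ v) → ((v ↔ (v ∧ v)) ↔ ~(u ∧ v))) ∨ (~(v → (v ∧ u)) ∨ (((u ∨ w) → (v ↔ v)) → (u ∧ v)))) ∧ (~(u ∧ u) → ((((u ∧ v) ↔ (u ∨ v)) ∨ ((v → v) ↔ w)) ↔ ((v ∧ (v → w)) → (u → (v ∨ v)))))) = 3/4 ↔ 1 = 3/4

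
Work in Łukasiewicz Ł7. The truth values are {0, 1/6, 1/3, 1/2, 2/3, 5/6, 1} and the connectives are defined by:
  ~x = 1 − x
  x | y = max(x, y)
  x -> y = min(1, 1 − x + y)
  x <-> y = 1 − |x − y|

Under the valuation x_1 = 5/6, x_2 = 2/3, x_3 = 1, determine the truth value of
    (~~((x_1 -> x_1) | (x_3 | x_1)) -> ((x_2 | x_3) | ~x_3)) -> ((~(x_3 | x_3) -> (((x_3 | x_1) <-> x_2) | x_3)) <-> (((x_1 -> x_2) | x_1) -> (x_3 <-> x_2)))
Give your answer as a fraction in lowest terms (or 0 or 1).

x_1 -> x_1 = 5/6 -> 5/6 = 1
x_3 | x_1 = 1 | 5/6 = 1
(x_1 -> x_1) | (x_3 | x_1) = 1 | 1 = 1
~((x_1 -> x_1) | (x_3 | x_1)) = ~1 = 0
~~((x_1 -> x_1) | (x_3 | x_1)) = ~0 = 1
x_2 | x_3 = 2/3 | 1 = 1
~x_3 = ~1 = 0
(x_2 | x_3) | ~x_3 = 1 | 0 = 1
~~((x_1 -> x_1) | (x_3 | x_1)) -> ((x_2 | x_3) | ~x_3) = 1 -> 1 = 1
x_3 | x_3 = 1 | 1 = 1
~(x_3 | x_3) = ~1 = 0
x_3 | x_1 = 1 | 5/6 = 1
(x_3 | x_1) <-> x_2 = 1 <-> 2/3 = 2/3
((x_3 | x_1) <-> x_2) | x_3 = 2/3 | 1 = 1
~(x_3 | x_3) -> (((x_3 | x_1) <-> x_2) | x_3) = 0 -> 1 = 1
x_1 -> x_2 = 5/6 -> 2/3 = 5/6
(x_1 -> x_2) | x_1 = 5/6 | 5/6 = 5/6
x_3 <-> x_2 = 1 <-> 2/3 = 2/3
((x_1 -> x_2) | x_1) -> (x_3 <-> x_2) = 5/6 -> 2/3 = 5/6
(~(x_3 | x_3) -> (((x_3 | x_1) <-> x_2) | x_3)) <-> (((x_1 -> x_2) | x_1) -> (x_3 <-> x_2)) = 1 <-> 5/6 = 5/6
(~~((x_1 -> x_1) | (x_3 | x_1)) -> ((x_2 | x_3) | ~x_3)) -> ((~(x_3 | x_3) -> (((x_3 | x_1) <-> x_2) | x_3)) <-> (((x_1 -> x_2) | x_1) -> (x_3 <-> x_2))) = 1 -> 5/6 = 5/6

5/6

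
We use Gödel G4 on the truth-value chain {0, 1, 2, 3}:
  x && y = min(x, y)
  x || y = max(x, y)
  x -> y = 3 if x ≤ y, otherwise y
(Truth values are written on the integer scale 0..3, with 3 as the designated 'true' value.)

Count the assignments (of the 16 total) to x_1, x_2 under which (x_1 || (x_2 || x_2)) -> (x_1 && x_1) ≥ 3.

x_1 = 0, x_2 = 0 ↦ 3  ≥
x_1 = 0, x_2 = 1 ↦ 0  <
x_1 = 0, x_2 = 2 ↦ 0  <
x_1 = 0, x_2 = 3 ↦ 0  <
x_1 = 1, x_2 = 0 ↦ 3  ≥
x_1 = 1, x_2 = 1 ↦ 3  ≥
x_1 = 1, x_2 = 2 ↦ 1  <
x_1 = 1, x_2 = 3 ↦ 1  <
x_1 = 2, x_2 = 0 ↦ 3  ≥
x_1 = 2, x_2 = 1 ↦ 3  ≥
x_1 = 2, x_2 = 2 ↦ 3  ≥
x_1 = 2, x_2 = 3 ↦ 2  <
x_1 = 3, x_2 = 0 ↦ 3  ≥
x_1 = 3, x_2 = 1 ↦ 3  ≥
x_1 = 3, x_2 = 2 ↦ 3  ≥
x_1 = 3, x_2 = 3 ↦ 3  ≥
So 10 of the 16 assignments meet the threshold.

10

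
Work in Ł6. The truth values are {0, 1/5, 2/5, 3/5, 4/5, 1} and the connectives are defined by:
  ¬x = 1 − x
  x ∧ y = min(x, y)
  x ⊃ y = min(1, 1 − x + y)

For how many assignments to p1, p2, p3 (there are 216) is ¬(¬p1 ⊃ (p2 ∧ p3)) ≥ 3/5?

value 1: 11 assignments (counts)
value 4/5: 20 assignments (counts)
value 3/5: 27 assignments (counts)
value 2/5: 32 assignments
value 1/5: 35 assignments
value 0: 91 assignments
So 58 of the 216 assignments meet the threshold.

58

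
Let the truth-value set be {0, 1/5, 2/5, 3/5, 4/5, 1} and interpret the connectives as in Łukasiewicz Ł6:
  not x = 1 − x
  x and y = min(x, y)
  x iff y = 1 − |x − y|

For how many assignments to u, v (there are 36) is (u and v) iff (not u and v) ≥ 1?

12

value 1: 12 assignments (counts)
value 4/5: 10 assignments
value 3/5: 4 assignments
value 2/5: 6 assignments
value 1/5: 2 assignments
value 0: 2 assignments
So 12 of the 36 assignments meet the threshold.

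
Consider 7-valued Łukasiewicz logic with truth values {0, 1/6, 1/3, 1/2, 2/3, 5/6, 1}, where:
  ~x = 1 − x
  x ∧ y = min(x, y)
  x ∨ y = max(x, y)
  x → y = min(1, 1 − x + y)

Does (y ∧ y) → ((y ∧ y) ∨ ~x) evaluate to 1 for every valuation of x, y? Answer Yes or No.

Yes

At x = 2/3, y = 1, for instance:
y ∧ y = 1 ∧ 1 = 1
~x = ~2/3 = 1/3
(y ∧ y) ∨ ~x = 1 ∨ 1/3 = 1
(y ∧ y) → ((y ∧ y) ∨ ~x) = 1 → 1 = 1
and checking the remaining 48 assignments likewise gives ≥ 1 in every case.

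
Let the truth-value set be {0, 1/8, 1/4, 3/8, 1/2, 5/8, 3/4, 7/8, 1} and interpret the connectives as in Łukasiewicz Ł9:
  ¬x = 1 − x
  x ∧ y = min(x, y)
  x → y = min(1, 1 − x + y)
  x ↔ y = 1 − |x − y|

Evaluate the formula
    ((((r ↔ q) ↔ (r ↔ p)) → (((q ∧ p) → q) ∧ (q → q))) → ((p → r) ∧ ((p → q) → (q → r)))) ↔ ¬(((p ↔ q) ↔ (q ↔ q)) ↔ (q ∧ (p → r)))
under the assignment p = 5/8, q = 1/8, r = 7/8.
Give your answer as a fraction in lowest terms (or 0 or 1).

r ↔ q = 7/8 ↔ 1/8 = 1/4
r ↔ p = 7/8 ↔ 5/8 = 3/4
(r ↔ q) ↔ (r ↔ p) = 1/4 ↔ 3/4 = 1/2
q ∧ p = 1/8 ∧ 5/8 = 1/8
(q ∧ p) → q = 1/8 → 1/8 = 1
q → q = 1/8 → 1/8 = 1
((q ∧ p) → q) ∧ (q → q) = 1 ∧ 1 = 1
((r ↔ q) ↔ (r ↔ p)) → (((q ∧ p) → q) ∧ (q → q)) = 1/2 → 1 = 1
p → r = 5/8 → 7/8 = 1
p → q = 5/8 → 1/8 = 1/2
q → r = 1/8 → 7/8 = 1
(p → q) → (q → r) = 1/2 → 1 = 1
(p → r) ∧ ((p → q) → (q → r)) = 1 ∧ 1 = 1
(((r ↔ q) ↔ (r ↔ p)) → (((q ∧ p) → q) ∧ (q → q))) → ((p → r) ∧ ((p → q) → (q → r))) = 1 → 1 = 1
p ↔ q = 5/8 ↔ 1/8 = 1/2
q ↔ q = 1/8 ↔ 1/8 = 1
(p ↔ q) ↔ (q ↔ q) = 1/2 ↔ 1 = 1/2
p → r = 5/8 → 7/8 = 1
q ∧ (p → r) = 1/8 ∧ 1 = 1/8
((p ↔ q) ↔ (q ↔ q)) ↔ (q ∧ (p → r)) = 1/2 ↔ 1/8 = 5/8
¬(((p ↔ q) ↔ (q ↔ q)) ↔ (q ∧ (p → r))) = ¬5/8 = 3/8
((((r ↔ q) ↔ (r ↔ p)) → (((q ∧ p) → q) ∧ (q → q))) → ((p → r) ∧ ((p → q) → (q → r)))) ↔ ¬(((p ↔ q) ↔ (q ↔ q)) ↔ (q ∧ (p → r))) = 1 ↔ 3/8 = 3/8

3/8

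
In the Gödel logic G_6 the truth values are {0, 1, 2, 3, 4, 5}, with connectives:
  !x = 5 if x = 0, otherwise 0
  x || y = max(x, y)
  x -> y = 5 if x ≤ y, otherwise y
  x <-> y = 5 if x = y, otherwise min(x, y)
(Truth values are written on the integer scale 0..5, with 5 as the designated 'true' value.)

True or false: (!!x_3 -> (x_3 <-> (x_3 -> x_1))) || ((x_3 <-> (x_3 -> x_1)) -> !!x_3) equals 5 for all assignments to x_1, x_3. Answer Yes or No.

At x_1 = 1, x_3 = 0, for instance:
!x_3 = !0 = 5
!!x_3 = !5 = 0
x_3 -> x_1 = 0 -> 1 = 5
x_3 <-> (x_3 -> x_1) = 0 <-> 5 = 0
!!x_3 -> (x_3 <-> (x_3 -> x_1)) = 0 -> 0 = 5
(x_3 <-> (x_3 -> x_1)) -> !!x_3 = 0 -> 0 = 5
(!!x_3 -> (x_3 <-> (x_3 -> x_1))) || ((x_3 <-> (x_3 -> x_1)) -> !!x_3) = 5 || 5 = 5
and checking the remaining 35 assignments likewise gives ≥ 5 in every case.

Yes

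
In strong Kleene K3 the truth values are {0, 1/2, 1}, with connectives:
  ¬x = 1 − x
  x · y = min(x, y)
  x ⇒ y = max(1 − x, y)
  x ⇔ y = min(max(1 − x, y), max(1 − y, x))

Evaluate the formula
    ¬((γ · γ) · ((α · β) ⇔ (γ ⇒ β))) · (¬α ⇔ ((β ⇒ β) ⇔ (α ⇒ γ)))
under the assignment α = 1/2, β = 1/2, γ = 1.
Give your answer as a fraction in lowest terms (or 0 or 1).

γ · γ = 1 · 1 = 1
α · β = 1/2 · 1/2 = 1/2
γ ⇒ β = 1 ⇒ 1/2 = 1/2
(α · β) ⇔ (γ ⇒ β) = 1/2 ⇔ 1/2 = 1/2
(γ · γ) · ((α · β) ⇔ (γ ⇒ β)) = 1 · 1/2 = 1/2
¬((γ · γ) · ((α · β) ⇔ (γ ⇒ β))) = ¬1/2 = 1/2
¬α = ¬1/2 = 1/2
β ⇒ β = 1/2 ⇒ 1/2 = 1/2
α ⇒ γ = 1/2 ⇒ 1 = 1
(β ⇒ β) ⇔ (α ⇒ γ) = 1/2 ⇔ 1 = 1/2
¬α ⇔ ((β ⇒ β) ⇔ (α ⇒ γ)) = 1/2 ⇔ 1/2 = 1/2
¬((γ · γ) · ((α · β) ⇔ (γ ⇒ β))) · (¬α ⇔ ((β ⇒ β) ⇔ (α ⇒ γ))) = 1/2 · 1/2 = 1/2

1/2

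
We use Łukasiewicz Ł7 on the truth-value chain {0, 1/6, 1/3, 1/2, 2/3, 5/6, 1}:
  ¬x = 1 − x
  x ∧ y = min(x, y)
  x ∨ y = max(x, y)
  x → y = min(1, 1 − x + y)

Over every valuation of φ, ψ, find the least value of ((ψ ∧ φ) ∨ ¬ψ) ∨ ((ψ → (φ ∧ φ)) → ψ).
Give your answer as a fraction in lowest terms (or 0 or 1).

Take φ = 1/2, ψ = 1/2:
ψ ∧ φ = 1/2 ∧ 1/2 = 1/2
¬ψ = ¬1/2 = 1/2
(ψ ∧ φ) ∨ ¬ψ = 1/2 ∨ 1/2 = 1/2
φ ∧ φ = 1/2 ∧ 1/2 = 1/2
ψ → (φ ∧ φ) = 1/2 → 1/2 = 1
(ψ → (φ ∧ φ)) → ψ = 1 → 1/2 = 1/2
((ψ ∧ φ) ∨ ¬ψ) ∨ ((ψ → (φ ∧ φ)) → ψ) = 1/2 ∨ 1/2 = 1/2
No assignment yields a value below 1/2, so this is the minimum.

1/2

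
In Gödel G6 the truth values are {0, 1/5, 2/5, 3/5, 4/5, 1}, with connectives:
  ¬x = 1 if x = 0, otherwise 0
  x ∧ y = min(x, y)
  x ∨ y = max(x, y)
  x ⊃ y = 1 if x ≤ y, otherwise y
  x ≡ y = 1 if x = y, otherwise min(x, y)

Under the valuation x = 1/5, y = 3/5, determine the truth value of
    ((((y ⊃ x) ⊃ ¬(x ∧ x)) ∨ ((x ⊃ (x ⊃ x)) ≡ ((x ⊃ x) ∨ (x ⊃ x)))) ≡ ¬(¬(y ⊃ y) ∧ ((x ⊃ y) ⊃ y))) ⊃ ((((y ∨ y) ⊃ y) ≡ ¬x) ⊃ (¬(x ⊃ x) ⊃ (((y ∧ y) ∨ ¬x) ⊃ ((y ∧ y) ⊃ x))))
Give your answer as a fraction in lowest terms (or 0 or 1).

y ⊃ x = 3/5 ⊃ 1/5 = 1/5
x ∧ x = 1/5 ∧ 1/5 = 1/5
¬(x ∧ x) = ¬1/5 = 0
(y ⊃ x) ⊃ ¬(x ∧ x) = 1/5 ⊃ 0 = 0
x ⊃ x = 1/5 ⊃ 1/5 = 1
x ⊃ (x ⊃ x) = 1/5 ⊃ 1 = 1
x ⊃ x = 1/5 ⊃ 1/5 = 1
x ⊃ x = 1/5 ⊃ 1/5 = 1
(x ⊃ x) ∨ (x ⊃ x) = 1 ∨ 1 = 1
(x ⊃ (x ⊃ x)) ≡ ((x ⊃ x) ∨ (x ⊃ x)) = 1 ≡ 1 = 1
((y ⊃ x) ⊃ ¬(x ∧ x)) ∨ ((x ⊃ (x ⊃ x)) ≡ ((x ⊃ x) ∨ (x ⊃ x))) = 0 ∨ 1 = 1
y ⊃ y = 3/5 ⊃ 3/5 = 1
¬(y ⊃ y) = ¬1 = 0
x ⊃ y = 1/5 ⊃ 3/5 = 1
(x ⊃ y) ⊃ y = 1 ⊃ 3/5 = 3/5
¬(y ⊃ y) ∧ ((x ⊃ y) ⊃ y) = 0 ∧ 3/5 = 0
¬(¬(y ⊃ y) ∧ ((x ⊃ y) ⊃ y)) = ¬0 = 1
(((y ⊃ x) ⊃ ¬(x ∧ x)) ∨ ((x ⊃ (x ⊃ x)) ≡ ((x ⊃ x) ∨ (x ⊃ x)))) ≡ ¬(¬(y ⊃ y) ∧ ((x ⊃ y) ⊃ y)) = 1 ≡ 1 = 1
y ∨ y = 3/5 ∨ 3/5 = 3/5
(y ∨ y) ⊃ y = 3/5 ⊃ 3/5 = 1
¬x = ¬1/5 = 0
((y ∨ y) ⊃ y) ≡ ¬x = 1 ≡ 0 = 0
x ⊃ x = 1/5 ⊃ 1/5 = 1
¬(x ⊃ x) = ¬1 = 0
y ∧ y = 3/5 ∧ 3/5 = 3/5
¬x = ¬1/5 = 0
(y ∧ y) ∨ ¬x = 3/5 ∨ 0 = 3/5
y ∧ y = 3/5 ∧ 3/5 = 3/5
(y ∧ y) ⊃ x = 3/5 ⊃ 1/5 = 1/5
((y ∧ y) ∨ ¬x) ⊃ ((y ∧ y) ⊃ x) = 3/5 ⊃ 1/5 = 1/5
¬(x ⊃ x) ⊃ (((y ∧ y) ∨ ¬x) ⊃ ((y ∧ y) ⊃ x)) = 0 ⊃ 1/5 = 1
(((y ∨ y) ⊃ y) ≡ ¬x) ⊃ (¬(x ⊃ x) ⊃ (((y ∧ y) ∨ ¬x) ⊃ ((y ∧ y) ⊃ x))) = 0 ⊃ 1 = 1
((((y ⊃ x) ⊃ ¬(x ∧ x)) ∨ ((x ⊃ (x ⊃ x)) ≡ ((x ⊃ x) ∨ (x ⊃ x)))) ≡ ¬(¬(y ⊃ y) ∧ ((x ⊃ y) ⊃ y))) ⊃ ((((y ∨ y) ⊃ y) ≡ ¬x) ⊃ (¬(x ⊃ x) ⊃ (((y ∧ y) ∨ ¬x) ⊃ ((y ∧ y) ⊃ x)))) = 1 ⊃ 1 = 1

1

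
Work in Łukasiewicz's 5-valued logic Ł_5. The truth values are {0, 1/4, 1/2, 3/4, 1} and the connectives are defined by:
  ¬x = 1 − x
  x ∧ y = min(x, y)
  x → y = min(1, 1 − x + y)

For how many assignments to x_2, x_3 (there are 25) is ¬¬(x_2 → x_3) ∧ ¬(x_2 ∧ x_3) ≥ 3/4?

11

value 1: 5 assignments (counts)
value 3/4: 6 assignments (counts)
value 1/2: 7 assignments
value 1/4: 5 assignments
value 0: 2 assignments
So 11 of the 25 assignments meet the threshold.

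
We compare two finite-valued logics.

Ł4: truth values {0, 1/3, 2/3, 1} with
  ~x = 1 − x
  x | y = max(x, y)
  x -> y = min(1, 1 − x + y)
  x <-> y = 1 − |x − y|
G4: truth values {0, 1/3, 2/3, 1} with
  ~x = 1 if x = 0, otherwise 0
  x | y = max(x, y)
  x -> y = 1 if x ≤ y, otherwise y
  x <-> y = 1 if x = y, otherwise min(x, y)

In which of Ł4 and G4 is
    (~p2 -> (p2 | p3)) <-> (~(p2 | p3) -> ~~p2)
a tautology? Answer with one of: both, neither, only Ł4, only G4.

only Ł4

In Ł4: every assignment gives 1 — tautology.
In G4: at p2 = 0, p3 = 1/3 the value is 1/3 — not a tautology.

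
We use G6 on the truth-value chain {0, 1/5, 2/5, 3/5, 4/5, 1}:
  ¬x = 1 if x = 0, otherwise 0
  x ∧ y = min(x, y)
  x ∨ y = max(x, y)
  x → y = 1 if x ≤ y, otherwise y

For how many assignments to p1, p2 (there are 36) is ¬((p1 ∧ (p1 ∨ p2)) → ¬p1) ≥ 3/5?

value 1: 30 assignments (counts)
value 0: 6 assignments
So 30 of the 36 assignments meet the threshold.

30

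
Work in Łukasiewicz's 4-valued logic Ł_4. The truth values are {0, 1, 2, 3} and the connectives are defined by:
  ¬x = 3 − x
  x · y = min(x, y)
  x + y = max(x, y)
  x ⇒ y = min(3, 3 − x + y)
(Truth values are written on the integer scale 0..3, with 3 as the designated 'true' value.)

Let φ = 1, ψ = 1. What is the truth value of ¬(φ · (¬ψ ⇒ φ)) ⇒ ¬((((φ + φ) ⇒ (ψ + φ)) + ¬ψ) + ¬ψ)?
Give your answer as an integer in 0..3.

1

¬ψ = ¬1 = 2
¬ψ ⇒ φ = 2 ⇒ 1 = 2
φ · (¬ψ ⇒ φ) = 1 · 2 = 1
¬(φ · (¬ψ ⇒ φ)) = ¬1 = 2
φ + φ = 1 + 1 = 1
ψ + φ = 1 + 1 = 1
(φ + φ) ⇒ (ψ + φ) = 1 ⇒ 1 = 3
¬ψ = ¬1 = 2
((φ + φ) ⇒ (ψ + φ)) + ¬ψ = 3 + 2 = 3
¬ψ = ¬1 = 2
(((φ + φ) ⇒ (ψ + φ)) + ¬ψ) + ¬ψ = 3 + 2 = 3
¬((((φ + φ) ⇒ (ψ + φ)) + ¬ψ) + ¬ψ) = ¬3 = 0
¬(φ · (¬ψ ⇒ φ)) ⇒ ¬((((φ + φ) ⇒ (ψ + φ)) + ¬ψ) + ¬ψ) = 2 ⇒ 0 = 1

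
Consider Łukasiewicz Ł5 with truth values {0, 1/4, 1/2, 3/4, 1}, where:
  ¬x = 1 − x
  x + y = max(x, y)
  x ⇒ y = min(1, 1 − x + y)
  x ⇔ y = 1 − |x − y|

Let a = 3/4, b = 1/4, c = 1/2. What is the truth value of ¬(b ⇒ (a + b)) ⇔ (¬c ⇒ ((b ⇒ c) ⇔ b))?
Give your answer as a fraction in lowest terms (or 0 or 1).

1/4

a + b = 3/4 + 1/4 = 3/4
b ⇒ (a + b) = 1/4 ⇒ 3/4 = 1
¬(b ⇒ (a + b)) = ¬1 = 0
¬c = ¬1/2 = 1/2
b ⇒ c = 1/4 ⇒ 1/2 = 1
(b ⇒ c) ⇔ b = 1 ⇔ 1/4 = 1/4
¬c ⇒ ((b ⇒ c) ⇔ b) = 1/2 ⇒ 1/4 = 3/4
¬(b ⇒ (a + b)) ⇔ (¬c ⇒ ((b ⇒ c) ⇔ b)) = 0 ⇔ 3/4 = 1/4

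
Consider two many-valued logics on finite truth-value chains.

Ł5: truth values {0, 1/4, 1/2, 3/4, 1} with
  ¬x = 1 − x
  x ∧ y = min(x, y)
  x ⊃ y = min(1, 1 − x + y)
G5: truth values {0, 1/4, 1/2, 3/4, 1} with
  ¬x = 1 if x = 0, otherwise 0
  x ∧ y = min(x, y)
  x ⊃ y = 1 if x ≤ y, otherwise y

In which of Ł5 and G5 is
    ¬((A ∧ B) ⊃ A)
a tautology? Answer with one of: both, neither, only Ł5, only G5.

neither

In Ł5: at A = 0, B = 0 the value is 0 — not a tautology.
In G5: at A = 0, B = 0 the value is 0 — not a tautology.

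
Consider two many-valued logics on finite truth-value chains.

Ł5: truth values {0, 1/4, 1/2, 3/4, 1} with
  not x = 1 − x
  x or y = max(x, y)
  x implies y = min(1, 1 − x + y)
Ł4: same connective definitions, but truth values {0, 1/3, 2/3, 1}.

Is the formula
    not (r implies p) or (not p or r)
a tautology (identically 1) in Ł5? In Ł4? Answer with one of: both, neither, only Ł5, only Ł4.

In Ł5: at p = 1/4, r = 0 the value is 3/4 — not a tautology.
In Ł4: at p = 1/3, r = 0 the value is 2/3 — not a tautology.

neither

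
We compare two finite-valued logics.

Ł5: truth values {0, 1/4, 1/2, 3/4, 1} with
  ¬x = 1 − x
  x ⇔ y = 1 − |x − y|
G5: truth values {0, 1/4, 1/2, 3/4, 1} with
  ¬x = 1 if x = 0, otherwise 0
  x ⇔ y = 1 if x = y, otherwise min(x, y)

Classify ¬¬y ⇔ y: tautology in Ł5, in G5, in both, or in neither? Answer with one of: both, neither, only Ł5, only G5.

In Ł5: every assignment gives 1 — tautology.
In G5: at y = 1/4 the value is 1/4 — not a tautology.

only Ł5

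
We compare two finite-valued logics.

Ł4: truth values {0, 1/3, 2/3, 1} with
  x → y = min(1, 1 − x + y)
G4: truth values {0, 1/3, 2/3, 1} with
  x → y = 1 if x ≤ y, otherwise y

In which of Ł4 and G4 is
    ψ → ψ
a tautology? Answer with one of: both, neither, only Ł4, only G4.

In Ł4: every assignment gives 1 — tautology.
In G4: every assignment gives 1 — tautology.

both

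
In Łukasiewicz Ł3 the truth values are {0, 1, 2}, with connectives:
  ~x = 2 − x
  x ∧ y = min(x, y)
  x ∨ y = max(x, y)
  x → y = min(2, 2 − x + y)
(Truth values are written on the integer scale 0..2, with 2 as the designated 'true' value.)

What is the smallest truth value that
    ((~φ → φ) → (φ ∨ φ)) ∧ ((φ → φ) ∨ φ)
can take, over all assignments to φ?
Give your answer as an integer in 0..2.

Take φ = 1:
~φ = ~1 = 1
~φ → φ = 1 → 1 = 2
φ ∨ φ = 1 ∨ 1 = 1
(~φ → φ) → (φ ∨ φ) = 2 → 1 = 1
φ → φ = 1 → 1 = 2
(φ → φ) ∨ φ = 2 ∨ 1 = 2
((~φ → φ) → (φ ∨ φ)) ∧ ((φ → φ) ∨ φ) = 1 ∧ 2 = 1
No assignment yields a value below 1, so this is the minimum.

1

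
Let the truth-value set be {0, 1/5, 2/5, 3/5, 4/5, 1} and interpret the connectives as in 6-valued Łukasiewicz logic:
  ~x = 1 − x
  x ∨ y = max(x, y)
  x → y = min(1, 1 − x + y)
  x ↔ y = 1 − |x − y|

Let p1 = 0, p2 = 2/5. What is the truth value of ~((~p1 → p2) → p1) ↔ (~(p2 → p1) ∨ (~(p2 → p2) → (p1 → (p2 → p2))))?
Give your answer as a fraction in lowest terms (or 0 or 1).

~p1 = ~0 = 1
~p1 → p2 = 1 → 2/5 = 2/5
(~p1 → p2) → p1 = 2/5 → 0 = 3/5
~((~p1 → p2) → p1) = ~3/5 = 2/5
p2 → p1 = 2/5 → 0 = 3/5
~(p2 → p1) = ~3/5 = 2/5
p2 → p2 = 2/5 → 2/5 = 1
~(p2 → p2) = ~1 = 0
p2 → p2 = 2/5 → 2/5 = 1
p1 → (p2 → p2) = 0 → 1 = 1
~(p2 → p2) → (p1 → (p2 → p2)) = 0 → 1 = 1
~(p2 → p1) ∨ (~(p2 → p2) → (p1 → (p2 → p2))) = 2/5 ∨ 1 = 1
~((~p1 → p2) → p1) ↔ (~(p2 → p1) ∨ (~(p2 → p2) → (p1 → (p2 → p2)))) = 2/5 ↔ 1 = 2/5

2/5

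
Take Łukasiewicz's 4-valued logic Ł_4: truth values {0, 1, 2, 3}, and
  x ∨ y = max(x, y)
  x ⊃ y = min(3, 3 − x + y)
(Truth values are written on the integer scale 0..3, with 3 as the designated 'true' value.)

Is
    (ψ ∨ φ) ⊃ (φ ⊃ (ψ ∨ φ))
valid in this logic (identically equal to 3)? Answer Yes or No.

φ = 0, ψ = 0 ↦ 3
φ = 0, ψ = 1 ↦ 3
φ = 0, ψ = 2 ↦ 3
φ = 0, ψ = 3 ↦ 3
φ = 1, ψ = 0 ↦ 3
φ = 1, ψ = 1 ↦ 3
φ = 1, ψ = 2 ↦ 3
φ = 1, ψ = 3 ↦ 3
φ = 2, ψ = 0 ↦ 3
φ = 2, ψ = 1 ↦ 3
φ = 2, ψ = 2 ↦ 3
φ = 2, ψ = 3 ↦ 3
φ = 3, ψ = 0 ↦ 3
φ = 3, ψ = 1 ↦ 3
φ = 3, ψ = 2 ↦ 3
φ = 3, ψ = 3 ↦ 3
Every assignment gives a value ≥ 3.

Yes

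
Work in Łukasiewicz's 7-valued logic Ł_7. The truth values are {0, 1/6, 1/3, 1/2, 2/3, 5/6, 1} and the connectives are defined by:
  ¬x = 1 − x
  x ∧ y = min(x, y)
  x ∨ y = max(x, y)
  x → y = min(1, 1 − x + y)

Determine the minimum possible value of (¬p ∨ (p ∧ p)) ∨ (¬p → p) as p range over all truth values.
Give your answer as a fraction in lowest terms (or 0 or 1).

Take p = 1/3:
¬p = ¬1/3 = 2/3
p ∧ p = 1/3 ∧ 1/3 = 1/3
¬p ∨ (p ∧ p) = 2/3 ∨ 1/3 = 2/3
¬p = ¬1/3 = 2/3
¬p → p = 2/3 → 1/3 = 2/3
(¬p ∨ (p ∧ p)) ∨ (¬p → p) = 2/3 ∨ 2/3 = 2/3
No assignment yields a value below 2/3, so this is the minimum.

2/3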